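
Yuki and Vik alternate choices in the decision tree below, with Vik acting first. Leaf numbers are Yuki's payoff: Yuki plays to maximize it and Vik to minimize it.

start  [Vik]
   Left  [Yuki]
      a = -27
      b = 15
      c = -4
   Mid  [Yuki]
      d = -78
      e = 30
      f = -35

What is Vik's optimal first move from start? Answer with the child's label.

Left (Yuki): max(-27, 15, -4) = 15
Mid (Yuki): max(-78, 30, -35) = 30
start (Vik): min(15, 30) = 15
Vik at start wants the lowest of {Left=15, Mid=30}, so chooses Left.

Left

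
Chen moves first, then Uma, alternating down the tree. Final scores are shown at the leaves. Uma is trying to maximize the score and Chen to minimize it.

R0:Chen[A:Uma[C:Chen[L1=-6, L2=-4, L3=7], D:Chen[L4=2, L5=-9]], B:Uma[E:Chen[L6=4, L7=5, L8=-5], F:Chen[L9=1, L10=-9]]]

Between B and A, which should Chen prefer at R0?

A

E (Chen): min(4, 5, -5) = -5
F (Chen): min(1, -9) = -9
B (Uma): max(-5, -9) = -5
C (Chen): min(-6, -4, 7) = -6
D (Chen): min(2, -9) = -9
A (Uma): max(-6, -9) = -6
Chen prefers the lower value; B=-5, A=-6. A is better since -6 < -5.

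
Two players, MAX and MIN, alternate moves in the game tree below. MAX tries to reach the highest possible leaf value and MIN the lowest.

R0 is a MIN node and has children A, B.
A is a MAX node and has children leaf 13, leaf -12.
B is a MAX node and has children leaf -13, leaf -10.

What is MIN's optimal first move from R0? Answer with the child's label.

A (MAX): max(13, -12) = 13
B (MAX): max(-13, -10) = -10
R0 (MIN): min(13, -10) = -10
MIN at R0 wants the lowest of {A=13, B=-10}, so chooses B.

B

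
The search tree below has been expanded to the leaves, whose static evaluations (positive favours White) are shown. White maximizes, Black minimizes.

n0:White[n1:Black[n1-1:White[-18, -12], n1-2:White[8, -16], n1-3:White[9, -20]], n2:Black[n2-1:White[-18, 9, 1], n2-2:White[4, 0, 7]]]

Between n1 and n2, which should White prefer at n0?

n2

n1-1 (White): max(-18, -12) = -12
n1-2 (White): max(8, -16) = 8
n1-3 (White): max(9, -20) = 9
n1 (Black): min(-12, 8, 9) = -12
n2-1 (White): max(-18, 9, 1) = 9
n2-2 (White): max(4, 0, 7) = 7
n2 (Black): min(9, 7) = 7
White prefers the higher value; n1=-12, n2=7. n2 is better since 7 > -12.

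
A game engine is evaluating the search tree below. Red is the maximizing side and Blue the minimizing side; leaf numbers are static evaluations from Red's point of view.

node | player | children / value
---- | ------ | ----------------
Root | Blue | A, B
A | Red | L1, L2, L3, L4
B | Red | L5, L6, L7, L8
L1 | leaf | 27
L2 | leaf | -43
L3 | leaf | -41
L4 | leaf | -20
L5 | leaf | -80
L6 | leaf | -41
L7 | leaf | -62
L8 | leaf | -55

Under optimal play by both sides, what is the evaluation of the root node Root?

A (Red): max(27, -43, -41, -20) = 27
B (Red): max(-80, -41, -62, -55) = -41
Root (Blue): min(27, -41) = -41

-41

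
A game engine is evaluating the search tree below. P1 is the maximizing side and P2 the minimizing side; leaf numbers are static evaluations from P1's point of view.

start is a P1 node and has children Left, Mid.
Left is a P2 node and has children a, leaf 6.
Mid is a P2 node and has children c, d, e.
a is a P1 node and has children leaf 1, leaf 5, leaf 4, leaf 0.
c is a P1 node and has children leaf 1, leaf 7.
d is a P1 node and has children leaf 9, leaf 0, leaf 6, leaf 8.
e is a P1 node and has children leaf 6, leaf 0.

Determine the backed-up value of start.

6

a (P1): max(1, 5, 4, 0) = 5
Left (P2): min(5, 6) = 5
c (P1): max(1, 7) = 7
d (P1): max(9, 0, 6, 8) = 9
e (P1): max(6, 0) = 6
Mid (P2): min(7, 9, 6) = 6
start (P1): max(5, 6) = 6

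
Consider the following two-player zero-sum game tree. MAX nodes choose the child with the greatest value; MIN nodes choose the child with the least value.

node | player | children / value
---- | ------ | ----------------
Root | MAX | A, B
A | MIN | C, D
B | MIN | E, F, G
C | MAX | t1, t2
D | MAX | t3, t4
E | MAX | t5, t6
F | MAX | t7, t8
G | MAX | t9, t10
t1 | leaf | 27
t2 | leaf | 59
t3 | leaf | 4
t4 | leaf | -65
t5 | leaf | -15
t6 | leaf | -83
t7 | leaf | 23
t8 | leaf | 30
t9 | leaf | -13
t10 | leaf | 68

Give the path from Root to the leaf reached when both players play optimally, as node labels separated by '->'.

C (MAX): max(27, 59) = 59
D (MAX): max(4, -65) = 4
A (MIN): min(59, 4) = 4
E (MAX): max(-15, -83) = -15
F (MAX): max(23, 30) = 30
G (MAX): max(-13, 68) = 68
B (MIN): min(-15, 30, 68) = -15
Root (MAX): max(4, -15) = 4
At Root, MAX picks A (highest: 4).
At A, MIN picks D (lowest: 4).
At D, MAX picks t3 (highest: 4).
Terminal value 4.

Root -> A -> D -> t3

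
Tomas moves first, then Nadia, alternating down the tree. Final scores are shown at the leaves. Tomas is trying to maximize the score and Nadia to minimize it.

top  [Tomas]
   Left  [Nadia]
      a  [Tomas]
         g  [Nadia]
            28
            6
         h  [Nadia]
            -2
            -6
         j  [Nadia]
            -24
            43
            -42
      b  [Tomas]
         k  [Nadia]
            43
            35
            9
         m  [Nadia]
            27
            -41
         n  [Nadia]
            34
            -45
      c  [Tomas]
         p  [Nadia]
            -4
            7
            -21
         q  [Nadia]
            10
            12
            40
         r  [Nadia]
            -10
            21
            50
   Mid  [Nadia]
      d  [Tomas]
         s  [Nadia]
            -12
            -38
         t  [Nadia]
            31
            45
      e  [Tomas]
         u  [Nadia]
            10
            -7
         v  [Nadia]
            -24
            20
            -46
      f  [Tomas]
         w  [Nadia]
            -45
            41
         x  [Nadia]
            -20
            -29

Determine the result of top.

g (Nadia): min(28, 6) = 6
h (Nadia): min(-2, -6) = -6
j (Nadia): min(-24, 43, -42) = -42
a (Tomas): max(6, -6, -42) = 6
k (Nadia): min(43, 35, 9) = 9
m (Nadia): min(27, -41) = -41
n (Nadia): min(34, -45) = -45
b (Tomas): max(9, -41, -45) = 9
p (Nadia): min(-4, 7, -21) = -21
q (Nadia): min(10, 12, 40) = 10
r (Nadia): min(-10, 21, 50) = -10
c (Tomas): max(-21, 10, -10) = 10
Left (Nadia): min(6, 9, 10) = 6
s (Nadia): min(-12, -38) = -38
t (Nadia): min(31, 45) = 31
d (Tomas): max(-38, 31) = 31
u (Nadia): min(10, -7) = -7
v (Nadia): min(-24, 20, -46) = -46
e (Tomas): max(-7, -46) = -7
w (Nadia): min(-45, 41) = -45
x (Nadia): min(-20, -29) = -29
f (Tomas): max(-45, -29) = -29
Mid (Nadia): min(31, -7, -29) = -29
top (Tomas): max(6, -29) = 6

6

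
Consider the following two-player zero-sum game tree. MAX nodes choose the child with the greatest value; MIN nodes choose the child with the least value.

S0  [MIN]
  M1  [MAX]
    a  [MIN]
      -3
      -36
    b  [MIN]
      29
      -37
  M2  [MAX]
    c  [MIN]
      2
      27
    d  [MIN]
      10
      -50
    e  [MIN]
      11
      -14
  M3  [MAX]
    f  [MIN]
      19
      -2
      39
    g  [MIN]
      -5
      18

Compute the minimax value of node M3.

-2

f (MIN): min(19, -2, 39) = -2
g (MIN): min(-5, 18) = -5
M3 (MAX): max(-2, -5) = -2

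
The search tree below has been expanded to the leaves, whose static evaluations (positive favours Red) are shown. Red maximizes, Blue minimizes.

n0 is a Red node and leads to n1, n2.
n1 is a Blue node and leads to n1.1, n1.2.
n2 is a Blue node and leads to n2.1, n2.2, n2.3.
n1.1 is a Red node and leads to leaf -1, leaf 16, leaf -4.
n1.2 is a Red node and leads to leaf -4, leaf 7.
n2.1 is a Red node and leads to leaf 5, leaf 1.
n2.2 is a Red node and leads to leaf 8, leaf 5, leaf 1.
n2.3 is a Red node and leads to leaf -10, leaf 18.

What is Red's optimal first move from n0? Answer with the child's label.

n1.1 (Red): max(-1, 16, -4) = 16
n1.2 (Red): max(-4, 7) = 7
n1 (Blue): min(16, 7) = 7
n2.1 (Red): max(5, 1) = 5
n2.2 (Red): max(8, 5, 1) = 8
n2.3 (Red): max(-10, 18) = 18
n2 (Blue): min(5, 8, 18) = 5
n0 (Red): max(7, 5) = 7
Red at n0 wants the highest of {n1=7, n2=5}, so chooses n1.

n1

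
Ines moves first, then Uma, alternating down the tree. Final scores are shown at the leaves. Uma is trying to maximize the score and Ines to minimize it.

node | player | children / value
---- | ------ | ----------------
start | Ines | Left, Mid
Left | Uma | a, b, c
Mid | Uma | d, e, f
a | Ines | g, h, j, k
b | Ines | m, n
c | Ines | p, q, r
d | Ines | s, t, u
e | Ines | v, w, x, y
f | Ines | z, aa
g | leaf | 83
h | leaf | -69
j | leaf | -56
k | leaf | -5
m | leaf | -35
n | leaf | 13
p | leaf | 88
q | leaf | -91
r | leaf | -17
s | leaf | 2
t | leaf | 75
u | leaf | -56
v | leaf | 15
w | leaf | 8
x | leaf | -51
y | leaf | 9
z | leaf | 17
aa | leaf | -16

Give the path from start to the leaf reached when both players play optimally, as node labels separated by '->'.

a (Ines): min(83, -69, -56, -5) = -69
b (Ines): min(-35, 13) = -35
c (Ines): min(88, -91, -17) = -91
Left (Uma): max(-69, -35, -91) = -35
d (Ines): min(2, 75, -56) = -56
e (Ines): min(15, 8, -51, 9) = -51
f (Ines): min(17, -16) = -16
Mid (Uma): max(-56, -51, -16) = -16
start (Ines): min(-35, -16) = -35
At start, Ines picks Left (lowest: -35).
At Left, Uma picks b (highest: -35).
At b, Ines picks m (lowest: -35).
Terminal value -35.

start -> Left -> b -> m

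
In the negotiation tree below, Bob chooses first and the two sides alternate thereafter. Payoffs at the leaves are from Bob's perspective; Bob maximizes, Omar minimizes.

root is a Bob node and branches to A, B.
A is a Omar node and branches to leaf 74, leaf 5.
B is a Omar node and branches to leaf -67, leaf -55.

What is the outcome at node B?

-67

B (Omar): min(-67, -55) = -67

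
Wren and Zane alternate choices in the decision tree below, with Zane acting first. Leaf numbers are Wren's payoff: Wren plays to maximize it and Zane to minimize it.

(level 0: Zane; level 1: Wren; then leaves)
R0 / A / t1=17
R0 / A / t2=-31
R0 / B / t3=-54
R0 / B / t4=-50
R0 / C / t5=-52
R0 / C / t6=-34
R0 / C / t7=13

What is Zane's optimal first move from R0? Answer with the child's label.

A (Wren): max(17, -31) = 17
B (Wren): max(-54, -50) = -50
C (Wren): max(-52, -34, 13) = 13
R0 (Zane): min(17, -50, 13) = -50
Zane at R0 wants the lowest of {A=17, B=-50, C=13}, so chooses B.

B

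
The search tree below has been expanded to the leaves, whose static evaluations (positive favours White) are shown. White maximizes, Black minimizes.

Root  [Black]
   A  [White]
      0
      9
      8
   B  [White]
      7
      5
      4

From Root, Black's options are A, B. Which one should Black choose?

B

A (White): max(0, 9, 8) = 9
B (White): max(7, 5, 4) = 7
Root (Black): min(9, 7) = 7
Black at Root wants the lowest of {A=9, B=7}, so chooses B.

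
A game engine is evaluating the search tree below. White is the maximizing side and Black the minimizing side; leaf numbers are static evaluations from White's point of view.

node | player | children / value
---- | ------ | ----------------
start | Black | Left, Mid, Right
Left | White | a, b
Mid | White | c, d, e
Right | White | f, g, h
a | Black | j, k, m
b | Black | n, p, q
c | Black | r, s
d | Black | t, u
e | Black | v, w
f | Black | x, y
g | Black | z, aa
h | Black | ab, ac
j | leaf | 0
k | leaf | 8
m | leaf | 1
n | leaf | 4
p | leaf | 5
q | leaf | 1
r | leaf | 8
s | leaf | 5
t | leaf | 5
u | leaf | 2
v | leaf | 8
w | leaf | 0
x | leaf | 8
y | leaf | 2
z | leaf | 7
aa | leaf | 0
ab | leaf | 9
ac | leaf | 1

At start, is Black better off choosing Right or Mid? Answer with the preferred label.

Right

f (Black): min(8, 2) = 2
g (Black): min(7, 0) = 0
h (Black): min(9, 1) = 1
Right (White): max(2, 0, 1) = 2
c (Black): min(8, 5) = 5
d (Black): min(5, 2) = 2
e (Black): min(8, 0) = 0
Mid (White): max(5, 2, 0) = 5
Black prefers the lower value; Right=2, Mid=5. Right is better since 2 < 5.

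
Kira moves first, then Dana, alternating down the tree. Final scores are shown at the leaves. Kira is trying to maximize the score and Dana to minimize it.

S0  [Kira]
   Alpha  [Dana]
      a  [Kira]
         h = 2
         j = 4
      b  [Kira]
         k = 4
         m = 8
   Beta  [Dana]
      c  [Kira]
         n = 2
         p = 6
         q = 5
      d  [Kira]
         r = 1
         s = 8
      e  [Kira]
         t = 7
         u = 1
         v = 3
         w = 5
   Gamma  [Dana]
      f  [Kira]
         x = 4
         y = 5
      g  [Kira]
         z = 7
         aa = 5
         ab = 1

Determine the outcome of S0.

6

a (Kira): max(2, 4) = 4
b (Kira): max(4, 8) = 8
Alpha (Dana): min(4, 8) = 4
c (Kira): max(2, 6, 5) = 6
d (Kira): max(1, 8) = 8
e (Kira): max(7, 1, 3, 5) = 7
Beta (Dana): min(6, 8, 7) = 6
f (Kira): max(4, 5) = 5
g (Kira): max(7, 5, 1) = 7
Gamma (Dana): min(5, 7) = 5
S0 (Kira): max(4, 6, 5) = 6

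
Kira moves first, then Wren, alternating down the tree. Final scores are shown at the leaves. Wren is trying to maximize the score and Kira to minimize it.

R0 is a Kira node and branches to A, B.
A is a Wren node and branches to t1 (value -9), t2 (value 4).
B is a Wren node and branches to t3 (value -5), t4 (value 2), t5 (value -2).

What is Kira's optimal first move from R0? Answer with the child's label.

A (Wren): max(-9, 4) = 4
B (Wren): max(-5, 2, -2) = 2
R0 (Kira): min(4, 2) = 2
Kira at R0 wants the lowest of {A=4, B=2}, so chooses B.

B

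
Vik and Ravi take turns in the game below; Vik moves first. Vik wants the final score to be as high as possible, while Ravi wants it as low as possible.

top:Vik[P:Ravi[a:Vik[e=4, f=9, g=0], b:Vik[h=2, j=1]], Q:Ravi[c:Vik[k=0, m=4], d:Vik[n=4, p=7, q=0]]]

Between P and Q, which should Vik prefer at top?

a (Vik): max(4, 9, 0) = 9
b (Vik): max(2, 1) = 2
P (Ravi): min(9, 2) = 2
c (Vik): max(0, 4) = 4
d (Vik): max(4, 7, 0) = 7
Q (Ravi): min(4, 7) = 4
Vik prefers the higher value; P=2, Q=4. Q is better since 4 > 2.

Q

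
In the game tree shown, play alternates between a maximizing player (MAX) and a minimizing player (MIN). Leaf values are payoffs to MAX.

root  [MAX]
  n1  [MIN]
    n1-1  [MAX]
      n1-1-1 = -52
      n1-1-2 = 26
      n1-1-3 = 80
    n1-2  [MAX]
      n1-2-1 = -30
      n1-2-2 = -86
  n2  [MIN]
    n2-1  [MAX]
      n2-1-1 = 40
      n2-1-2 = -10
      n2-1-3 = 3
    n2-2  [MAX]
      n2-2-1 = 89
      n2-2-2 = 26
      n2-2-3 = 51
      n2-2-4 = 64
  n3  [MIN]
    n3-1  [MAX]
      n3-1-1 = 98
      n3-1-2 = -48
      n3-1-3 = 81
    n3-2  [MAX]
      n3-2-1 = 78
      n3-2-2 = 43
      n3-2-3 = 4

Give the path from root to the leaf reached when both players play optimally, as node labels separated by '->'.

n1-1 (MAX): max(-52, 26, 80) = 80
n1-2 (MAX): max(-30, -86) = -30
n1 (MIN): min(80, -30) = -30
n2-1 (MAX): max(40, -10, 3) = 40
n2-2 (MAX): max(89, 26, 51, 64) = 89
n2 (MIN): min(40, 89) = 40
n3-1 (MAX): max(98, -48, 81) = 98
n3-2 (MAX): max(78, 43, 4) = 78
n3 (MIN): min(98, 78) = 78
root (MAX): max(-30, 40, 78) = 78
At root, MAX picks n3 (highest: 78).
At n3, MIN picks n3-2 (lowest: 78).
At n3-2, MAX picks n3-2-1 (highest: 78).
Terminal value 78.

root -> n3 -> n3-2 -> n3-2-1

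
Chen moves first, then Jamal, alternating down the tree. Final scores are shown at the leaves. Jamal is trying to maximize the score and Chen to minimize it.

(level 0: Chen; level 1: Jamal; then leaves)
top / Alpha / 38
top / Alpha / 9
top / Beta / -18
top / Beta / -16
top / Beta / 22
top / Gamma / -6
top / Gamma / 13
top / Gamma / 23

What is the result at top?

22

Alpha (Jamal): max(38, 9) = 38
Beta (Jamal): max(-18, -16, 22) = 22
Gamma (Jamal): max(-6, 13, 23) = 23
top (Chen): min(38, 22, 23) = 22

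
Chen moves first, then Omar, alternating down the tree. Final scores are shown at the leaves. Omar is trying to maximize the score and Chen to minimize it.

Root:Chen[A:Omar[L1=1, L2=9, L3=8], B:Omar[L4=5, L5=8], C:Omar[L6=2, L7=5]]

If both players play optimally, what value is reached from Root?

A (Omar): max(1, 9, 8) = 9
B (Omar): max(5, 8) = 8
C (Omar): max(2, 5) = 5
Root (Chen): min(9, 8, 5) = 5

5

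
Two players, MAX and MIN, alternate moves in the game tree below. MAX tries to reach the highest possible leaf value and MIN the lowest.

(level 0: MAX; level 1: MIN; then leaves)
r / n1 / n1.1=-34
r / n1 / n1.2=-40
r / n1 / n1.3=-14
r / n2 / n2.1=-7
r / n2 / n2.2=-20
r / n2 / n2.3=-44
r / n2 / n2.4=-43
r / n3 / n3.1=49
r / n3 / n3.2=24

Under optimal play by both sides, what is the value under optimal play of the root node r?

n1 (MIN): min(-34, -40, -14) = -40
n2 (MIN): min(-7, -20, -44, -43) = -44
n3 (MIN): min(49, 24) = 24
r (MAX): max(-40, -44, 24) = 24

24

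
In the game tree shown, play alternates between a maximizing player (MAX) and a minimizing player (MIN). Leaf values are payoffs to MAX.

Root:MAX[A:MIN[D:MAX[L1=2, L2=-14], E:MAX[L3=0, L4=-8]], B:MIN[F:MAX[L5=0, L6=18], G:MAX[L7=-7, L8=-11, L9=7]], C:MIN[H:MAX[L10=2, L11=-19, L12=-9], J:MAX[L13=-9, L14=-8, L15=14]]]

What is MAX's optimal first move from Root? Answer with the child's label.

D (MAX): max(2, -14) = 2
E (MAX): max(0, -8) = 0
A (MIN): min(2, 0) = 0
F (MAX): max(0, 18) = 18
G (MAX): max(-7, -11, 7) = 7
B (MIN): min(18, 7) = 7
H (MAX): max(2, -19, -9) = 2
J (MAX): max(-9, -8, 14) = 14
C (MIN): min(2, 14) = 2
Root (MAX): max(0, 7, 2) = 7
MAX at Root wants the highest of {A=0, B=7, C=2}, so chooses B.

B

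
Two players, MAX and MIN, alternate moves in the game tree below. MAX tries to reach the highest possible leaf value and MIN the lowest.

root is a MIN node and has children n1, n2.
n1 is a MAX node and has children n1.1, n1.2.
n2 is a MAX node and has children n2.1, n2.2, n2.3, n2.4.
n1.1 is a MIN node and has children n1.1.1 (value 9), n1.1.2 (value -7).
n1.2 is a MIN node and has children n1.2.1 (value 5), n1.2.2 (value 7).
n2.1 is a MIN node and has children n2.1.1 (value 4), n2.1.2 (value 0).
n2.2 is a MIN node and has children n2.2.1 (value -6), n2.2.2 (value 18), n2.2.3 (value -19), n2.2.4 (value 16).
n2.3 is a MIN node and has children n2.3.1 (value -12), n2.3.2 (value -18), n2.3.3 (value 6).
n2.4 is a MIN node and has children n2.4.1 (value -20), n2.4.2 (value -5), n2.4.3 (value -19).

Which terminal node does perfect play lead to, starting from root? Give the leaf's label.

n2.1.2

n1.1 (MIN): min(9, -7) = -7
n1.2 (MIN): min(5, 7) = 5
n1 (MAX): max(-7, 5) = 5
n2.1 (MIN): min(4, 0) = 0
n2.2 (MIN): min(-6, 18, -19, 16) = -19
n2.3 (MIN): min(-12, -18, 6) = -18
n2.4 (MIN): min(-20, -5, -19) = -20
n2 (MAX): max(0, -19, -18, -20) = 0
root (MIN): min(5, 0) = 0
At root, MIN picks n2 (lowest: 0).
At n2, MAX picks n2.1 (highest: 0).
At n2.1, MIN picks n2.1.2 (lowest: 0).
Terminal value 0.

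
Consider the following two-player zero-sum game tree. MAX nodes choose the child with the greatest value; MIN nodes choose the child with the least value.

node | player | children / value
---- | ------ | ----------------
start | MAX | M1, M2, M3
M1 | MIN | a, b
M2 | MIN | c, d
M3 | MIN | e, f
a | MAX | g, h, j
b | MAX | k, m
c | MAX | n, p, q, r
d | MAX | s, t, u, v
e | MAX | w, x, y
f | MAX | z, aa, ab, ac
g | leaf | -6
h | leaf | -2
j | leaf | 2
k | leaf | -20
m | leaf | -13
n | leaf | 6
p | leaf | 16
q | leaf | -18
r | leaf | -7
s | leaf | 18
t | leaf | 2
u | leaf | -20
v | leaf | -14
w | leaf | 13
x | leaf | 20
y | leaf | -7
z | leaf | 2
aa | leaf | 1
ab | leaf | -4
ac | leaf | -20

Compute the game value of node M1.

a (MAX): max(-6, -2, 2) = 2
b (MAX): max(-20, -13) = -13
M1 (MIN): min(2, -13) = -13

-13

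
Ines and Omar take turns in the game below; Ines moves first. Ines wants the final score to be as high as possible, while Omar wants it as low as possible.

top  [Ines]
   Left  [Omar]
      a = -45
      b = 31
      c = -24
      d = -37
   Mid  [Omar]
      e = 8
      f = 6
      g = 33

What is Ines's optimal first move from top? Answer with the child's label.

Mid

Left (Omar): min(-45, 31, -24, -37) = -45
Mid (Omar): min(8, 6, 33) = 6
top (Ines): max(-45, 6) = 6
Ines at top wants the highest of {Left=-45, Mid=6}, so chooses Mid.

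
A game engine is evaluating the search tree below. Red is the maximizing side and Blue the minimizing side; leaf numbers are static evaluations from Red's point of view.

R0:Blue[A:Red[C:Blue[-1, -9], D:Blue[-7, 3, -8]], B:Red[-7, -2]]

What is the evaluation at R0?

C (Blue): min(-1, -9) = -9
D (Blue): min(-7, 3, -8) = -8
A (Red): max(-9, -8) = -8
B (Red): max(-7, -2) = -2
R0 (Blue): min(-8, -2) = -8

-8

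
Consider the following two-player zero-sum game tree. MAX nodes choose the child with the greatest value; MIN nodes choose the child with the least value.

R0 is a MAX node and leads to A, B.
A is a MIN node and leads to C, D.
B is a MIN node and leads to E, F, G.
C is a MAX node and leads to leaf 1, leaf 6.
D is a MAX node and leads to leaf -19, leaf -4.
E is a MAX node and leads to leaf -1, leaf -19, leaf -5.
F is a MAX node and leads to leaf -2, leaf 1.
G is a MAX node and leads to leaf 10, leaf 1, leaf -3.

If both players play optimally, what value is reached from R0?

-1

C (MAX): max(1, 6) = 6
D (MAX): max(-19, -4) = -4
A (MIN): min(6, -4) = -4
E (MAX): max(-1, -19, -5) = -1
F (MAX): max(-2, 1) = 1
G (MAX): max(10, 1, -3) = 10
B (MIN): min(-1, 1, 10) = -1
R0 (MAX): max(-4, -1) = -1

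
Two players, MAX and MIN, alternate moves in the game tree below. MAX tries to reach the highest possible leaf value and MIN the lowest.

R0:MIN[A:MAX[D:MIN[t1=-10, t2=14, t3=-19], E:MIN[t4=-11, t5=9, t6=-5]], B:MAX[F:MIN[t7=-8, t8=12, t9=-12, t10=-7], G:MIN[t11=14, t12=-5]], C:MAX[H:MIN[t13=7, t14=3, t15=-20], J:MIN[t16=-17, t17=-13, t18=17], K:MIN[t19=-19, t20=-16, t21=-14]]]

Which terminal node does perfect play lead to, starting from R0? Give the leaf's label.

t16

D (MIN): min(-10, 14, -19) = -19
E (MIN): min(-11, 9, -5) = -11
A (MAX): max(-19, -11) = -11
F (MIN): min(-8, 12, -12, -7) = -12
G (MIN): min(14, -5) = -5
B (MAX): max(-12, -5) = -5
H (MIN): min(7, 3, -20) = -20
J (MIN): min(-17, -13, 17) = -17
K (MIN): min(-19, -16, -14) = -19
C (MAX): max(-20, -17, -19) = -17
R0 (MIN): min(-11, -5, -17) = -17
At R0, MIN picks C (lowest: -17).
At C, MAX picks J (highest: -17).
At J, MIN picks t16 (lowest: -17).
Terminal value -17.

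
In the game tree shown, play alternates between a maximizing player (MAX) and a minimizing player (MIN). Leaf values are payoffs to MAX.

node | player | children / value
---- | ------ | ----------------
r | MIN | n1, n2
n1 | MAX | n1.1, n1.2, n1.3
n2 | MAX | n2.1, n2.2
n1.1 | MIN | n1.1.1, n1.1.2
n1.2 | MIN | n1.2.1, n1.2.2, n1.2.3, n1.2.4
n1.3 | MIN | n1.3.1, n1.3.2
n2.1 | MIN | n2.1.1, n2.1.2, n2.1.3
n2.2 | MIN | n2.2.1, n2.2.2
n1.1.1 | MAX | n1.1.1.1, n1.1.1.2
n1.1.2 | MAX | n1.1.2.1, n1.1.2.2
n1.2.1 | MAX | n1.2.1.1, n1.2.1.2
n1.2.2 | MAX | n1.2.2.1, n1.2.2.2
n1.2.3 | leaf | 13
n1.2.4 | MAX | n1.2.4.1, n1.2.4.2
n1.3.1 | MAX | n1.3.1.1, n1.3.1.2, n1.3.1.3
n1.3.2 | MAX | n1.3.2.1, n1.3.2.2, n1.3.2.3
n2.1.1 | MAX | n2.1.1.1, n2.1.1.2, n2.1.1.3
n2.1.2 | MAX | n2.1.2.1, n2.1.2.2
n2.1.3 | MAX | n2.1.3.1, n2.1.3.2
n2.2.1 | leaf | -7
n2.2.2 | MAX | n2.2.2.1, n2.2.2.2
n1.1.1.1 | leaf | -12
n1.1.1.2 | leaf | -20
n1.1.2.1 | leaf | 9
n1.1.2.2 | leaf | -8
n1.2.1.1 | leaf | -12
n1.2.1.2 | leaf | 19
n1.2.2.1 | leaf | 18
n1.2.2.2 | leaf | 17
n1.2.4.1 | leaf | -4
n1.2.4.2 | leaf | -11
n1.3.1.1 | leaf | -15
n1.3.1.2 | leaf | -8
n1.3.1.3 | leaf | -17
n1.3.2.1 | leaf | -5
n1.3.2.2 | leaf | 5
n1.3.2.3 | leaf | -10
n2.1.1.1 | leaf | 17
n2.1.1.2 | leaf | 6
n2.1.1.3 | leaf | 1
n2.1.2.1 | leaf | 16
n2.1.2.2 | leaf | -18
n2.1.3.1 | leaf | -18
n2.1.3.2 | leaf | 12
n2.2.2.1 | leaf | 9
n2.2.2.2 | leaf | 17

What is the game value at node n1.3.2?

5

n1.3.2 (MAX): max(-5, 5, -10) = 5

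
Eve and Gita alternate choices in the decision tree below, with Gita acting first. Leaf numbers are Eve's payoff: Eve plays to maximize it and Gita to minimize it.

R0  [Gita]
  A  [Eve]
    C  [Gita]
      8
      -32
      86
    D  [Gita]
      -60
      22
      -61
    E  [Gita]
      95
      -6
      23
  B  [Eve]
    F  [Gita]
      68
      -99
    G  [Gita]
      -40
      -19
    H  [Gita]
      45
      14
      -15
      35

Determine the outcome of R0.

C (Gita): min(8, -32, 86) = -32
D (Gita): min(-60, 22, -61) = -61
E (Gita): min(95, -6, 23) = -6
A (Eve): max(-32, -61, -6) = -6
F (Gita): min(68, -99) = -99
G (Gita): min(-40, -19) = -40
H (Gita): min(45, 14, -15, 35) = -15
B (Eve): max(-99, -40, -15) = -15
R0 (Gita): min(-6, -15) = -15

-15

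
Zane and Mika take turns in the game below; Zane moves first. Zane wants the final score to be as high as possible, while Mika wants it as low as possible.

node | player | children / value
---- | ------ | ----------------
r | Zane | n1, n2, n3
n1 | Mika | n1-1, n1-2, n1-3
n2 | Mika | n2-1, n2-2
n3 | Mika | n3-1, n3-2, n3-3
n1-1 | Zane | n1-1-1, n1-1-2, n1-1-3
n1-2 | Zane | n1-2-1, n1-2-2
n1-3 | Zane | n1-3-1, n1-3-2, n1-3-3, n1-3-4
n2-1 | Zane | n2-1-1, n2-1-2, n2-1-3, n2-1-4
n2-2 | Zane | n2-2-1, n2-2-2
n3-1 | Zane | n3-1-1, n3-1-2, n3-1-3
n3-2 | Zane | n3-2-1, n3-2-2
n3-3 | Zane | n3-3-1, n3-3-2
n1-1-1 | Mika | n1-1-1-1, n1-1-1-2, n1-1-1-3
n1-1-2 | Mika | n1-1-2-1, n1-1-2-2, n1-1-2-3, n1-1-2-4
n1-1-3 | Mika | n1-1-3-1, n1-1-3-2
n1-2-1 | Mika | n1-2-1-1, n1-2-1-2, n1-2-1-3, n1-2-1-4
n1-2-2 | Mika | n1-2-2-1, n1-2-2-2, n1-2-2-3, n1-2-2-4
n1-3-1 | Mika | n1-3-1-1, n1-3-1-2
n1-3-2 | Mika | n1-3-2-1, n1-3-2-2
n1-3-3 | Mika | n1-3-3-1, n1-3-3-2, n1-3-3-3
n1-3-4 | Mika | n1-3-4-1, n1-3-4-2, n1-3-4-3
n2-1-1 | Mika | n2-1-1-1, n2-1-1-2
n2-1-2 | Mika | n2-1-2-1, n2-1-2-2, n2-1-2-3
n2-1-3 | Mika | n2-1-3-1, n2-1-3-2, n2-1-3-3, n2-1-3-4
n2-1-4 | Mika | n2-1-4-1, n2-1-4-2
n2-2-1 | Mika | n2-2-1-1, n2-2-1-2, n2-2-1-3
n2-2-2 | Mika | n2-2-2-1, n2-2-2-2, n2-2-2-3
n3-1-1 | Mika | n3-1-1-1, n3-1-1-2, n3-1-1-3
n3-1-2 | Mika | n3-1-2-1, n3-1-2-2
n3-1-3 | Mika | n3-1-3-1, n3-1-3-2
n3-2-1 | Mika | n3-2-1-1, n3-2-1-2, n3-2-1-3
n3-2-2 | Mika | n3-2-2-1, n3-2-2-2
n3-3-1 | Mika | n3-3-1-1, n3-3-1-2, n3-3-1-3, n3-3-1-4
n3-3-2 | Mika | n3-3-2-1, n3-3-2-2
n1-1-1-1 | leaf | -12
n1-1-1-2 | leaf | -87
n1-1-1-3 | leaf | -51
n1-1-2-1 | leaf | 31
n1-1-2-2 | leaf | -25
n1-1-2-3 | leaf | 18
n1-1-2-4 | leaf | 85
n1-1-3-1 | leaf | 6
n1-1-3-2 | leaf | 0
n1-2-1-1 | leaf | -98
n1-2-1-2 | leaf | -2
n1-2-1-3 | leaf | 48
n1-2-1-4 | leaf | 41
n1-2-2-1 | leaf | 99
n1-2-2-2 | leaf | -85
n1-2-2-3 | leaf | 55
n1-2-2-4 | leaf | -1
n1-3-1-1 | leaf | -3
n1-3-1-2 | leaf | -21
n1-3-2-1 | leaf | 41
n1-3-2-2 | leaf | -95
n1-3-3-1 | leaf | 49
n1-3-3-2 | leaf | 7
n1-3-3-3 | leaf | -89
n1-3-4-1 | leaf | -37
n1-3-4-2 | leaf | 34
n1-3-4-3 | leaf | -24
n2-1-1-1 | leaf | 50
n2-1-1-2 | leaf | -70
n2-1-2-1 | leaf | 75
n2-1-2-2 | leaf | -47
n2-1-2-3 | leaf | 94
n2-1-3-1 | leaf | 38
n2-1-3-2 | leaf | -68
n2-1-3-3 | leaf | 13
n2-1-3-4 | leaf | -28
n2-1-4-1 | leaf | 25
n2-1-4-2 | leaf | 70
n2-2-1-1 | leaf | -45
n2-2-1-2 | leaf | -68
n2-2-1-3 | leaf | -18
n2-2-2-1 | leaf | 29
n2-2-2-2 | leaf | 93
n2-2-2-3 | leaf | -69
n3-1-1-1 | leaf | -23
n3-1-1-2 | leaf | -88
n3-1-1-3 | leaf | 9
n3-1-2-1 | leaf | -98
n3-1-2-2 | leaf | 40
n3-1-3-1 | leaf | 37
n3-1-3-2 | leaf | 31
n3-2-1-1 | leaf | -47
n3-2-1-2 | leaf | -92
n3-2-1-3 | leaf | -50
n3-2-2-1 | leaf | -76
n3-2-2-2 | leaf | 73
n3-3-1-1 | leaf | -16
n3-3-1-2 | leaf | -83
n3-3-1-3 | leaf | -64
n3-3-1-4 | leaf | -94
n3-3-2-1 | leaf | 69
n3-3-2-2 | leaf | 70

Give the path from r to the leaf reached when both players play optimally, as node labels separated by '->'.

r -> n2 -> n2-2 -> n2-2-1 -> n2-2-1-2

n1-1-1 (Mika): min(-12, -87, -51) = -87
n1-1-2 (Mika): min(31, -25, 18, 85) = -25
n1-1-3 (Mika): min(6, 0) = 0
n1-1 (Zane): max(-87, -25, 0) = 0
n1-2-1 (Mika): min(-98, -2, 48, 41) = -98
n1-2-2 (Mika): min(99, -85, 55, -1) = -85
n1-2 (Zane): max(-98, -85) = -85
n1-3-1 (Mika): min(-3, -21) = -21
n1-3-2 (Mika): min(41, -95) = -95
n1-3-3 (Mika): min(49, 7, -89) = -89
n1-3-4 (Mika): min(-37, 34, -24) = -37
n1-3 (Zane): max(-21, -95, -89, -37) = -21
n1 (Mika): min(0, -85, -21) = -85
n2-1-1 (Mika): min(50, -70) = -70
n2-1-2 (Mika): min(75, -47, 94) = -47
n2-1-3 (Mika): min(38, -68, 13, -28) = -68
n2-1-4 (Mika): min(25, 70) = 25
n2-1 (Zane): max(-70, -47, -68, 25) = 25
n2-2-1 (Mika): min(-45, -68, -18) = -68
n2-2-2 (Mika): min(29, 93, -69) = -69
n2-2 (Zane): max(-68, -69) = -68
n2 (Mika): min(25, -68) = -68
n3-1-1 (Mika): min(-23, -88, 9) = -88
n3-1-2 (Mika): min(-98, 40) = -98
n3-1-3 (Mika): min(37, 31) = 31
n3-1 (Zane): max(-88, -98, 31) = 31
n3-2-1 (Mika): min(-47, -92, -50) = -92
n3-2-2 (Mika): min(-76, 73) = -76
n3-2 (Zane): max(-92, -76) = -76
n3-3-1 (Mika): min(-16, -83, -64, -94) = -94
n3-3-2 (Mika): min(69, 70) = 69
n3-3 (Zane): max(-94, 69) = 69
n3 (Mika): min(31, -76, 69) = -76
r (Zane): max(-85, -68, -76) = -68
At r, Zane picks n2 (highest: -68).
At n2, Mika picks n2-2 (lowest: -68).
At n2-2, Zane picks n2-2-1 (highest: -68).
At n2-2-1, Mika picks n2-2-1-2 (lowest: -68).
Terminal value -68.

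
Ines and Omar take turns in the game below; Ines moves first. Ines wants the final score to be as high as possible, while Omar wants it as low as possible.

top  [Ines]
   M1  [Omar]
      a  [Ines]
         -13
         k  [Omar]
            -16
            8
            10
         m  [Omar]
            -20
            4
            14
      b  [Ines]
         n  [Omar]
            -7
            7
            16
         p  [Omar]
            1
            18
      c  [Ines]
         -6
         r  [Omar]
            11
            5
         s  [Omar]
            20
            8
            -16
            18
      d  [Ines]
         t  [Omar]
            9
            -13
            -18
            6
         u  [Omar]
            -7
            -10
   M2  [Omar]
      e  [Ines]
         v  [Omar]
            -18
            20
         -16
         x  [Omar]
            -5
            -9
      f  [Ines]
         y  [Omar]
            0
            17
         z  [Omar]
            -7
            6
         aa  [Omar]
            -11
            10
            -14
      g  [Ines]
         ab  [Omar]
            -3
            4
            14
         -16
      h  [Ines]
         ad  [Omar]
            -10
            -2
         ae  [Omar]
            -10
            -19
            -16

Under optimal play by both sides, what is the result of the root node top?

k (Omar): min(-16, 8, 10) = -16
m (Omar): min(-20, 4, 14) = -20
a (Ines): max(-13, -16, -20) = -13
n (Omar): min(-7, 7, 16) = -7
p (Omar): min(1, 18) = 1
b (Ines): max(-7, 1) = 1
r (Omar): min(11, 5) = 5
s (Omar): min(20, 8, -16, 18) = -16
c (Ines): max(-6, 5, -16) = 5
t (Omar): min(9, -13, -18, 6) = -18
u (Omar): min(-7, -10) = -10
d (Ines): max(-18, -10) = -10
M1 (Omar): min(-13, 1, 5, -10) = -13
v (Omar): min(-18, 20) = -18
x (Omar): min(-5, -9) = -9
e (Ines): max(-18, -16, -9) = -9
y (Omar): min(0, 17) = 0
z (Omar): min(-7, 6) = -7
aa (Omar): min(-11, 10, -14) = -14
f (Ines): max(0, -7, -14) = 0
ab (Omar): min(-3, 4, 14) = -3
g (Ines): max(-3, -16) = -3
ad (Omar): min(-10, -2) = -10
ae (Omar): min(-10, -19, -16) = -19
h (Ines): max(-10, -19) = -10
M2 (Omar): min(-9, 0, -3, -10) = -10
top (Ines): max(-13, -10) = -10

-10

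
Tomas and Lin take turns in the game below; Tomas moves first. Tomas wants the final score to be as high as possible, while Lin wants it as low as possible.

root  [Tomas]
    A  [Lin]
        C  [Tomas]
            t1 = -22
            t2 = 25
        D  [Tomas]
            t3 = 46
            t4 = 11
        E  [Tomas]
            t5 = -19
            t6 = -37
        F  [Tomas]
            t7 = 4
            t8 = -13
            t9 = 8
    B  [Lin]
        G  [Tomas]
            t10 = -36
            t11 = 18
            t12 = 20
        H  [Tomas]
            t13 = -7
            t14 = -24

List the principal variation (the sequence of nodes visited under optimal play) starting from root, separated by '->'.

root -> B -> H -> t13

C (Tomas): max(-22, 25) = 25
D (Tomas): max(46, 11) = 46
E (Tomas): max(-19, -37) = -19
F (Tomas): max(4, -13, 8) = 8
A (Lin): min(25, 46, -19, 8) = -19
G (Tomas): max(-36, 18, 20) = 20
H (Tomas): max(-7, -24) = -7
B (Lin): min(20, -7) = -7
root (Tomas): max(-19, -7) = -7
At root, Tomas picks B (highest: -7).
At B, Lin picks H (lowest: -7).
At H, Tomas picks t13 (highest: -7).
Terminal value -7.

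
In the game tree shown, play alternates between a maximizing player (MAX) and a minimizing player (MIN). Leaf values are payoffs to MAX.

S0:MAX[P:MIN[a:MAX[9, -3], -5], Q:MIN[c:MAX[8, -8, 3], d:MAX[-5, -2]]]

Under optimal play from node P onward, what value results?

a (MAX): max(9, -3) = 9
P (MIN): min(9, -5) = -5

-5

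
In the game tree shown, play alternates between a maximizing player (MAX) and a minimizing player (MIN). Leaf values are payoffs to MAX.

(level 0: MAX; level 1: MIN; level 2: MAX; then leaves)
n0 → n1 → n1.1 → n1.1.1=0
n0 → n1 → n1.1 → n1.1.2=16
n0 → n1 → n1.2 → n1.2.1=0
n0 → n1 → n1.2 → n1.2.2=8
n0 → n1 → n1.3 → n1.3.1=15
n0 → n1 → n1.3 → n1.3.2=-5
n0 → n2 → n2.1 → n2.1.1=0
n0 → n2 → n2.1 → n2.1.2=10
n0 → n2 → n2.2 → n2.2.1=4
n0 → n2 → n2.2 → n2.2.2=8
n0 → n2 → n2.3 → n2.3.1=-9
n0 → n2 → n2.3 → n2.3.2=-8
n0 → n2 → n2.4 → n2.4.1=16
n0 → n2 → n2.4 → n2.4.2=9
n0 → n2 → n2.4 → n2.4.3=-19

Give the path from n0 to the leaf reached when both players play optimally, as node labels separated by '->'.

n0 -> n1 -> n1.2 -> n1.2.2

n1.1 (MAX): max(0, 16) = 16
n1.2 (MAX): max(0, 8) = 8
n1.3 (MAX): max(15, -5) = 15
n1 (MIN): min(16, 8, 15) = 8
n2.1 (MAX): max(0, 10) = 10
n2.2 (MAX): max(4, 8) = 8
n2.3 (MAX): max(-9, -8) = -8
n2.4 (MAX): max(16, 9, -19) = 16
n2 (MIN): min(10, 8, -8, 16) = -8
n0 (MAX): max(8, -8) = 8
At n0, MAX picks n1 (highest: 8).
At n1, MIN picks n1.2 (lowest: 8).
At n1.2, MAX picks n1.2.2 (highest: 8).
Terminal value 8.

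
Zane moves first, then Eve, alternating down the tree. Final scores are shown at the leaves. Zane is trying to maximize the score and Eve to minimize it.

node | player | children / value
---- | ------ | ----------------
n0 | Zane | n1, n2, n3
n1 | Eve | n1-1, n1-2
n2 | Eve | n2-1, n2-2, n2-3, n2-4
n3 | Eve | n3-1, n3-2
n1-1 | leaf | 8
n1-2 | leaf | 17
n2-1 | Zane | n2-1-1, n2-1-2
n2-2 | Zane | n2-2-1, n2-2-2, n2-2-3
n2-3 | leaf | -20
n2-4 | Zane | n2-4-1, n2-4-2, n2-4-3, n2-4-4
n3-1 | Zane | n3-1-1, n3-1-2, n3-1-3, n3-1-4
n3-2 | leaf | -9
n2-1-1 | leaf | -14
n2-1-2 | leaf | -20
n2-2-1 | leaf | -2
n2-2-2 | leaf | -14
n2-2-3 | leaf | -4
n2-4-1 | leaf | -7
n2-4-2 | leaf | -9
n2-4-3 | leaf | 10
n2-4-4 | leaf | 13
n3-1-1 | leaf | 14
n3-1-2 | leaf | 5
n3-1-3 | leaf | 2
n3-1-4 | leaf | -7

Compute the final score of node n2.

-20

n2-1 (Zane): max(-14, -20) = -14
n2-2 (Zane): max(-2, -14, -4) = -2
n2-4 (Zane): max(-7, -9, 10, 13) = 13
n2 (Eve): min(-14, -2, -20, 13) = -20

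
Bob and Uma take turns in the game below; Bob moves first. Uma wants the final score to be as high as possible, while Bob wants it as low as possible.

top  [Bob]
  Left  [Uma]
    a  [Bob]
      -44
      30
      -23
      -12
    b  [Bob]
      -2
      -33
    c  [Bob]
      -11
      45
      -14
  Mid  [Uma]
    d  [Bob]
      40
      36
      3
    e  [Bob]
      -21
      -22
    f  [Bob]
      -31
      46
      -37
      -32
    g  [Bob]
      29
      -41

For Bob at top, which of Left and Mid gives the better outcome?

a (Bob): min(-44, 30, -23, -12) = -44
b (Bob): min(-2, -33) = -33
c (Bob): min(-11, 45, -14) = -14
Left (Uma): max(-44, -33, -14) = -14
d (Bob): min(40, 36, 3) = 3
e (Bob): min(-21, -22) = -22
f (Bob): min(-31, 46, -37, -32) = -37
g (Bob): min(29, -41) = -41
Mid (Uma): max(3, -22, -37, -41) = 3
Bob prefers the lower value; Left=-14, Mid=3. Left is better since -14 < 3.

Left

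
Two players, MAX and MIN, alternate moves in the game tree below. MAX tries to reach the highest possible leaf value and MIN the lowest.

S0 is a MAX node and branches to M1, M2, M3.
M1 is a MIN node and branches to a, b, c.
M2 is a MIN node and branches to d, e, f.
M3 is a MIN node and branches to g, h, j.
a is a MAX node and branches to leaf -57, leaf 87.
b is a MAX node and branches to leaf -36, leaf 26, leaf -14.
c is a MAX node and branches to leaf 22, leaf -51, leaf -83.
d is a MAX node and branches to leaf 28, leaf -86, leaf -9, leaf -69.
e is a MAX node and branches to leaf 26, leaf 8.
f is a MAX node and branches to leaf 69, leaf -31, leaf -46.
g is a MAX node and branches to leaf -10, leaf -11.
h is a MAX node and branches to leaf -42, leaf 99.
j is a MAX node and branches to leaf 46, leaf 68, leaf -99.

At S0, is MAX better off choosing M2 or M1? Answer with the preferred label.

M2

d (MAX): max(28, -86, -9, -69) = 28
e (MAX): max(26, 8) = 26
f (MAX): max(69, -31, -46) = 69
M2 (MIN): min(28, 26, 69) = 26
a (MAX): max(-57, 87) = 87
b (MAX): max(-36, 26, -14) = 26
c (MAX): max(22, -51, -83) = 22
M1 (MIN): min(87, 26, 22) = 22
MAX prefers the higher value; M2=26, M1=22. M2 is better since 26 > 22.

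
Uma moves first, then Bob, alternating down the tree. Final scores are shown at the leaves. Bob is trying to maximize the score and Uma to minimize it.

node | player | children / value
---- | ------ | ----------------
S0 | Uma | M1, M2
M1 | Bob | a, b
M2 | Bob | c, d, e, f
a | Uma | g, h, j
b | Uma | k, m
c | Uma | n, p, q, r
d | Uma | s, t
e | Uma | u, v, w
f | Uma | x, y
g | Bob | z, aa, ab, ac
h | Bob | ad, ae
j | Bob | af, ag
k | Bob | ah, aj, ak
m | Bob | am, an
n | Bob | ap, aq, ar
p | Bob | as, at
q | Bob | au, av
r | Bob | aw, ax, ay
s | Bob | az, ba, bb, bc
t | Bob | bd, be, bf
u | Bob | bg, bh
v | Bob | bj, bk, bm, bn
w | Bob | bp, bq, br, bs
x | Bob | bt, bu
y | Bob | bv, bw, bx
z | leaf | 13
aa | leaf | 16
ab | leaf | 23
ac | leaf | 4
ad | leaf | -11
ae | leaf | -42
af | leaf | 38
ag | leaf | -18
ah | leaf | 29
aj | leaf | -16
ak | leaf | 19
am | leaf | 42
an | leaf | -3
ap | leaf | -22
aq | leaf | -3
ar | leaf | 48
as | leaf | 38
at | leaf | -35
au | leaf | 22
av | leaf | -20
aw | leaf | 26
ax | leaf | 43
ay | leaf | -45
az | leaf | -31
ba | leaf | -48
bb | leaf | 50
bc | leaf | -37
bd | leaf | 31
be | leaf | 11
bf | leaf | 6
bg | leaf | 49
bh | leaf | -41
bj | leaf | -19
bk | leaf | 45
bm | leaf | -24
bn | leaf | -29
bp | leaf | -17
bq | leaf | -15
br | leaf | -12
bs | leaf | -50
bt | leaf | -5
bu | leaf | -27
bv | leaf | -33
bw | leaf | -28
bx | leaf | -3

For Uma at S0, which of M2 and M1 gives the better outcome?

M1

n (Bob): max(-22, -3, 48) = 48
p (Bob): max(38, -35) = 38
q (Bob): max(22, -20) = 22
r (Bob): max(26, 43, -45) = 43
c (Uma): min(48, 38, 22, 43) = 22
s (Bob): max(-31, -48, 50, -37) = 50
t (Bob): max(31, 11, 6) = 31
d (Uma): min(50, 31) = 31
u (Bob): max(49, -41) = 49
v (Bob): max(-19, 45, -24, -29) = 45
w (Bob): max(-17, -15, -12, -50) = -12
e (Uma): min(49, 45, -12) = -12
x (Bob): max(-5, -27) = -5
y (Bob): max(-33, -28, -3) = -3
f (Uma): min(-5, -3) = -5
M2 (Bob): max(22, 31, -12, -5) = 31
g (Bob): max(13, 16, 23, 4) = 23
h (Bob): max(-11, -42) = -11
j (Bob): max(38, -18) = 38
a (Uma): min(23, -11, 38) = -11
k (Bob): max(29, -16, 19) = 29
m (Bob): max(42, -3) = 42
b (Uma): min(29, 42) = 29
M1 (Bob): max(-11, 29) = 29
Uma prefers the lower value; M2=31, M1=29. M1 is better since 29 < 31.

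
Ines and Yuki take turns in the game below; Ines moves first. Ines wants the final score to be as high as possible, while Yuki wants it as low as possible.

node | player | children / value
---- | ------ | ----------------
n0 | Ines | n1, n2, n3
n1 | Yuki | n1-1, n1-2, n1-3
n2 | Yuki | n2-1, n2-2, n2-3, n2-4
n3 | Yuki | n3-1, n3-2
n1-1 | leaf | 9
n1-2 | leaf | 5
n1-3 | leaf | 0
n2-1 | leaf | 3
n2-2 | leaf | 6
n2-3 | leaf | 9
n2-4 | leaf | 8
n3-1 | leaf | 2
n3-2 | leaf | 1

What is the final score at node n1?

0

n1 (Yuki): min(9, 5, 0) = 0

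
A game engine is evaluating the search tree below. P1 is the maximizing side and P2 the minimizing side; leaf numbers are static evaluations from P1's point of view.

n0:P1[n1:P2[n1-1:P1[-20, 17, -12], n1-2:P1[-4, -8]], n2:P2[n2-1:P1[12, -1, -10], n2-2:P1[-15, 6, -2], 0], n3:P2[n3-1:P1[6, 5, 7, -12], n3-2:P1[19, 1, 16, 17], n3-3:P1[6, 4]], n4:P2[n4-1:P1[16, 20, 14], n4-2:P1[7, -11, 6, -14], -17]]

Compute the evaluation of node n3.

6

n3-1 (P1): max(6, 5, 7, -12) = 7
n3-2 (P1): max(19, 1, 16, 17) = 19
n3-3 (P1): max(6, 4) = 6
n3 (P2): min(7, 19, 6) = 6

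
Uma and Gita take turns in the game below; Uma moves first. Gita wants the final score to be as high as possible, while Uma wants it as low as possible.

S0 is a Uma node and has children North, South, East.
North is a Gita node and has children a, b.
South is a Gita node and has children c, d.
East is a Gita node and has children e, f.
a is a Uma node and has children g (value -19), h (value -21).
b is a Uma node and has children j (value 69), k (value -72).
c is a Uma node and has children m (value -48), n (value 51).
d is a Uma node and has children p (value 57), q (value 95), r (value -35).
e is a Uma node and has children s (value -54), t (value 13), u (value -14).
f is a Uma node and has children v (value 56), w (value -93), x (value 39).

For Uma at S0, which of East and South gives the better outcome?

e (Uma): min(-54, 13, -14) = -54
f (Uma): min(56, -93, 39) = -93
East (Gita): max(-54, -93) = -54
c (Uma): min(-48, 51) = -48
d (Uma): min(57, 95, -35) = -35
South (Gita): max(-48, -35) = -35
Uma prefers the lower value; East=-54, South=-35. East is better since -54 < -35.

East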